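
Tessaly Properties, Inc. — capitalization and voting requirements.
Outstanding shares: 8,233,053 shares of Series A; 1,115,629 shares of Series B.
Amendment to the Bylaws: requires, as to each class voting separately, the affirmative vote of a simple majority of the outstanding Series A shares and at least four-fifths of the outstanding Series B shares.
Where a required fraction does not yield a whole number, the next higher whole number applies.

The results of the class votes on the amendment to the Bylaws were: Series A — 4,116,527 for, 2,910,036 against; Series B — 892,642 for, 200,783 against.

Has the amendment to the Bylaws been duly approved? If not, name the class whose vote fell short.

Series A: a majority of 8233053 is 4116527; 4,116,527 required, 4,116,527 in favor — approved.
Series B: 4/5 of 1115629 = 892503.20, rounded up to 892504; 892,504 required, 892,642 in favor — approved.

Approved — every class gave the required vote.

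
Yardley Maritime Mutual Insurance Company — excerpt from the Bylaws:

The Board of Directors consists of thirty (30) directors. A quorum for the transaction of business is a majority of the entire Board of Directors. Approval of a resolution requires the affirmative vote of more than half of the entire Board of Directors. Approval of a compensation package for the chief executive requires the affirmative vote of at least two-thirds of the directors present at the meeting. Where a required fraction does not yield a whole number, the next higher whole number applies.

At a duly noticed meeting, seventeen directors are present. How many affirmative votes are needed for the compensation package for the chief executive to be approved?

12

The compensation package for the chief executive requires two-thirds of the directors present (17).
2/3 of 17 = 11.33, rounded up to 12.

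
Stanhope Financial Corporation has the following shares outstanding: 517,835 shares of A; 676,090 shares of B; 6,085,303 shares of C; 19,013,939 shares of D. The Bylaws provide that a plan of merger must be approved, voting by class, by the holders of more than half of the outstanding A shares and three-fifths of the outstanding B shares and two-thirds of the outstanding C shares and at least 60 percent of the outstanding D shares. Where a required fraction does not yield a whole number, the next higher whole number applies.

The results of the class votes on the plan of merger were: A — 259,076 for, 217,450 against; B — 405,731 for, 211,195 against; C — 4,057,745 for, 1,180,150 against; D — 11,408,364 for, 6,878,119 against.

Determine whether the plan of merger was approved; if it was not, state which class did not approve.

A: a majority of 517835 is 258918; 258,918 required, 259,076 in favor — approved.
B: 3/5 of 676090 = 405654; 405,654 required, 405,731 in favor — approved.
C: 2/3 of 6085303 = 4056868.67, rounded up to 4056869; 4,056,869 required, 4,057,745 in favor — approved.
D: 3/5 of 19013939 = 11408363.40, rounded up to 11408364; 11,408,364 required, 11,408,364 in favor — approved.

Approved — every class gave the required vote.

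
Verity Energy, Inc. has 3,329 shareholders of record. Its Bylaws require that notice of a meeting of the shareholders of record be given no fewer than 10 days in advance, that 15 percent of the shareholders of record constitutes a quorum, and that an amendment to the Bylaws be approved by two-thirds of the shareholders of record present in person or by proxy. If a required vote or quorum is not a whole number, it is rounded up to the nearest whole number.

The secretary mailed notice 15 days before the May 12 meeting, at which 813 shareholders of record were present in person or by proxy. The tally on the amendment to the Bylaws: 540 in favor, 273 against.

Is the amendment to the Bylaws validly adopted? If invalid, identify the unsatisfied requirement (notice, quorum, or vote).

Invalid — vote requirement not satisfied.

Notice: 15 days given; 10 required. Satisfied.
Quorum: 15% of 3,329 = 499.35, rounded up to 500; 813 present. Satisfied.
Vote: requires two-thirds of those present (813); 2/3 of 813 = 542, so 542 needed; 540 in favor. Not satisfied.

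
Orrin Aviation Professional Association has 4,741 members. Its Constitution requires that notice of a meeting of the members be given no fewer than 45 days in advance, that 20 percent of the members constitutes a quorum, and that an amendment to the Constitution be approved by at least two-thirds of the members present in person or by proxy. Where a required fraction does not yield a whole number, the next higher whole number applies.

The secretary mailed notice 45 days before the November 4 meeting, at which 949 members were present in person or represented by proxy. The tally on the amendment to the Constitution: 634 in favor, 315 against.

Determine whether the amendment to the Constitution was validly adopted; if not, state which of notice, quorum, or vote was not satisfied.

Notice: 45 days given; 45 required. Satisfied.
Quorum: 20% of 4,741 = 948.20, rounded up to 949; 949 present. Satisfied.
Vote: requires two-thirds of those present (949); 2/3 of 949 = 632.67, rounded up to 633, so 633 needed; 634 in favor. Satisfied.

Valid — all requirements satisfied.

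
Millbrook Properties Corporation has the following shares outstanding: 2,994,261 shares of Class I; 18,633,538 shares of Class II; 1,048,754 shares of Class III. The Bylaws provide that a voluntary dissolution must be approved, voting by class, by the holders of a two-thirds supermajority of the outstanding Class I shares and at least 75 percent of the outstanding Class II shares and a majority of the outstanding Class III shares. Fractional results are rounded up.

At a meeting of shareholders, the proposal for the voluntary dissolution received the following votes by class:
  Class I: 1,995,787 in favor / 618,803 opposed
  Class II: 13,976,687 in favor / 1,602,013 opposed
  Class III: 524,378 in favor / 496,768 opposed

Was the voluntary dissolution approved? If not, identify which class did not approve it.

Not approved — the Class I shares did not give the required vote.

Class I: 2/3 of 2994261 = 1996174; 1,996,174 required, 1,995,787 in favor — not approved.
Class II: 3/4 of 18633538 = 13975153.50, rounded up to 13975154; 13,975,154 required, 13,976,687 in favor — approved.
Class III: a majority of 1048754 is 524378; 524,378 required, 524,378 in favor — approved.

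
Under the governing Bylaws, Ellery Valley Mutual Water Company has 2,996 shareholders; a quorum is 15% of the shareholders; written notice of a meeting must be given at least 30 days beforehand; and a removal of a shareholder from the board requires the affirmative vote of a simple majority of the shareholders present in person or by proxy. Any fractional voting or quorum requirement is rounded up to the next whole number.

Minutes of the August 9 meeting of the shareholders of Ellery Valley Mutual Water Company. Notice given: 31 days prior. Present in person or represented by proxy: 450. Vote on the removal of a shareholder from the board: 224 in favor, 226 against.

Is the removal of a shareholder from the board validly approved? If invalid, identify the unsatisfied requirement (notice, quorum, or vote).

Invalid — vote requirement not satisfied.

Notice: 31 days given; 30 required. Satisfied.
Quorum: 15% of 2,996 = 449.40, rounded up to 450; 450 present. Satisfied.
Vote: requires a majority of those present (450); a majority of 450 is 226, so 226 needed; 224 in favor. Not satisfied.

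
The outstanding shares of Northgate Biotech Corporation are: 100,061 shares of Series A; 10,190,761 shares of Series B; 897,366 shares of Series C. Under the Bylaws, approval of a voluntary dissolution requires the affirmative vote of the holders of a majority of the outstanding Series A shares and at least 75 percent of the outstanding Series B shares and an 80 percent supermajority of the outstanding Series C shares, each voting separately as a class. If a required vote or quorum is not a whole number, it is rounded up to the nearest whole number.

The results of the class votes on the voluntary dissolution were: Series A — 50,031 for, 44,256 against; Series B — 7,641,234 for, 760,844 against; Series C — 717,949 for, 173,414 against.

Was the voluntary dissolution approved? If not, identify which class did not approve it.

Series A: a majority of 100061 is 50031; 50,031 required, 50,031 in favor — approved.
Series B: 3/4 of 10190761 = 7643070.75, rounded up to 7643071; 7,643,071 required, 7,641,234 in favor — not approved.
Series C: 4/5 of 897366 = 717892.80, rounded up to 717893; 717,893 required, 717,949 in favor — approved.

Not approved — the Series B shares did not give the required vote.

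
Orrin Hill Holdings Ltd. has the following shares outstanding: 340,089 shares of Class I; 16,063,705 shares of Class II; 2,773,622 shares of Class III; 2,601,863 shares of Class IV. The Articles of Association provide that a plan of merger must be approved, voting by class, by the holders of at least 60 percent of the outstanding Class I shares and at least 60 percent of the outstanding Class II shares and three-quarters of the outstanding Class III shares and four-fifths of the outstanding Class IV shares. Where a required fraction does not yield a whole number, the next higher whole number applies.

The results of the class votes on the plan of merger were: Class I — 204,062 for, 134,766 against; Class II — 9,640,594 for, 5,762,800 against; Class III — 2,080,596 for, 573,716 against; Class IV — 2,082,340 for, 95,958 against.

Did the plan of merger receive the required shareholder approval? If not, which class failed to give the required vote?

Approved — every class gave the required vote.

Class I: 3/5 of 340089 = 204053.40, rounded up to 204054; 204,054 required, 204,062 in favor — approved.
Class II: 3/5 of 16063705 = 9638223; 9,638,223 required, 9,640,594 in favor — approved.
Class III: 3/4 of 2773622 = 2080216.50, rounded up to 2080217; 2,080,217 required, 2,080,596 in favor — approved.
Class IV: 4/5 of 2601863 = 2081490.40, rounded up to 2081491; 2,081,491 required, 2,082,340 in favor — approved.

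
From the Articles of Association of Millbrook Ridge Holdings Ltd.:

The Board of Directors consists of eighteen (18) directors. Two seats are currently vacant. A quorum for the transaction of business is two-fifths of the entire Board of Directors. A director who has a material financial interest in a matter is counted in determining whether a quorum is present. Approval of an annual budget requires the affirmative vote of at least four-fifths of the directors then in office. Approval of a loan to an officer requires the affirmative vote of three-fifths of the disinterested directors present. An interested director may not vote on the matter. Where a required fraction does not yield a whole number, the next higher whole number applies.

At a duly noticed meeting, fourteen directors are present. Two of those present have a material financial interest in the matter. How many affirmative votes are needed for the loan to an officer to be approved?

8

The loan to an officer requires three-fifths of the disinterested directors present (14 − 2 = 12).
3/5 of 12 = 7.20, rounded up to 8.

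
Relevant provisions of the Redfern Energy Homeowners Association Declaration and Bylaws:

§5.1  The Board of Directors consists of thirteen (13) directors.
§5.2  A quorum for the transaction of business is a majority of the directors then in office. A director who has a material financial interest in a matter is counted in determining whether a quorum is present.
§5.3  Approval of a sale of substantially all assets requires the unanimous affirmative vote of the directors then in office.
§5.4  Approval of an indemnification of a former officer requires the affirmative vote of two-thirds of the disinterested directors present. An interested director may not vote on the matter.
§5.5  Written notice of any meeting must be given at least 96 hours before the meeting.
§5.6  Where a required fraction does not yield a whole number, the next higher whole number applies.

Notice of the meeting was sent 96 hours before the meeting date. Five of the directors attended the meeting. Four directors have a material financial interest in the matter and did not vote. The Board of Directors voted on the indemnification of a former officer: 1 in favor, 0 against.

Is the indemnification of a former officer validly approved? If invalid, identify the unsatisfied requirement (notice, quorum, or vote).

Notice: 96 hours given; 96 required (96 ≥ 96). Satisfied.
Quorum: 5 present (interested directors count toward quorum); quorum is 7. Not satisfied.
Vote: the indemnification of a former officer requires two-thirds of the disinterested directors present (5 − 4 = 1). 2/3 of 1 = 0.67, rounded up to 1, so 1 affirmative vote is needed; 1 voted in favor. Satisfied. (Moot — without a quorum no business can be validly transacted.)

Invalid — quorum requirement not satisfied.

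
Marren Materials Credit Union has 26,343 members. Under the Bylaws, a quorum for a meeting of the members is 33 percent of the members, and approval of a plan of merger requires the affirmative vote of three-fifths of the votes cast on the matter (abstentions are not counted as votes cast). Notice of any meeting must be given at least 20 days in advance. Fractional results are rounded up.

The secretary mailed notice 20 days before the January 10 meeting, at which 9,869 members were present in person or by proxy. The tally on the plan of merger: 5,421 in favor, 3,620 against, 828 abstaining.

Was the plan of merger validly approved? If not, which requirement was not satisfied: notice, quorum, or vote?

Invalid — vote requirement not satisfied.

Notice: 20 days given; 20 required. Satisfied.
Quorum: 33% of 26,343 = 8,693.19, rounded up to 8,694; 9,869 present. Satisfied.
Vote: requires three-fifths of the votes cast (9,869 − 828 abstaining = 9,041); 3/5 of 9041 = 5424.60, rounded up to 5425, so 5,425 needed; 5,421 in favor. Not satisfied.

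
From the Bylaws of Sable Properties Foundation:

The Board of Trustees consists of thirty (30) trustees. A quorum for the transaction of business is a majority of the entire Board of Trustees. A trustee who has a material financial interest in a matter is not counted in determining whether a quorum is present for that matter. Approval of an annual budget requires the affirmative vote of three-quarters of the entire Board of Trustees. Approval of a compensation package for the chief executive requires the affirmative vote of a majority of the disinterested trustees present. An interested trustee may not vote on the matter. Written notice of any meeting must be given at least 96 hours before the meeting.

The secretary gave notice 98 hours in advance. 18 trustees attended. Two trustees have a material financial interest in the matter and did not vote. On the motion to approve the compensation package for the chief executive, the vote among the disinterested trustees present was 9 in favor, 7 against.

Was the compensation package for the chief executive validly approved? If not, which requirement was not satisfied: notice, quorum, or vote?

Valid — all requirements satisfied.

Notice: 98 hours given; 96 required (98 ≥ 96). Satisfied.
Quorum: 18 present, but the 2 interested trustees do not count, leaving 16. Quorum is 16. Satisfied.
Vote: the compensation package for the chief executive requires a majority of the disinterested trustees present (18 − 2 = 16). A majority of 16 is 9, so 9 affirmative votes are needed; 9 voted in favor. Satisfied.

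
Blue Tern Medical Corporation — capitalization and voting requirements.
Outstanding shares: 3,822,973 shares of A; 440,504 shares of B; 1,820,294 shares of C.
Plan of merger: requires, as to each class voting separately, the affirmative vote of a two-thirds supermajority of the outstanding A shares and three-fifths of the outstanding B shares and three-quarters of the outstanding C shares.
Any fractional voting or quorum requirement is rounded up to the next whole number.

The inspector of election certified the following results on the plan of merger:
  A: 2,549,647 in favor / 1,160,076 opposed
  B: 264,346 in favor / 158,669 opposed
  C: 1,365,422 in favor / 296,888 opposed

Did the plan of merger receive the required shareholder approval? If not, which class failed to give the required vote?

Approved — every class gave the required vote.

A: 2/3 of 3822973 = 2548648.67, rounded up to 2548649; 2,548,649 required, 2,549,647 in favor — approved.
B: 3/5 of 440504 = 264302.40, rounded up to 264303; 264,303 required, 264,346 in favor — approved.
C: 3/4 of 1820294 = 1365220.50, rounded up to 1365221; 1,365,221 required, 1,365,422 in favor — approved.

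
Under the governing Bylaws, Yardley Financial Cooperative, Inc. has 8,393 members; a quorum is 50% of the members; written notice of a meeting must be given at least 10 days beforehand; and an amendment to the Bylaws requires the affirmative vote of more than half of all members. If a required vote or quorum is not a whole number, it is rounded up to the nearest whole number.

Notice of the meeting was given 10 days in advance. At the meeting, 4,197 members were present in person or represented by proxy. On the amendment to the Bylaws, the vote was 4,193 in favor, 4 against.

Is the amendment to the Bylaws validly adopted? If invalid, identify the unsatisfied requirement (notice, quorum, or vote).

Invalid — vote requirement not satisfied.

Notice: 10 days given; 10 required. Satisfied.
Quorum: 50% of 8,393 = 4,196.50, rounded up to 4,197; 4,197 present. Satisfied.
Vote: requires a majority of all members (8,393); a majority of 8393 is 4197, so 4,197 needed; 4,193 in favor. Not satisfied.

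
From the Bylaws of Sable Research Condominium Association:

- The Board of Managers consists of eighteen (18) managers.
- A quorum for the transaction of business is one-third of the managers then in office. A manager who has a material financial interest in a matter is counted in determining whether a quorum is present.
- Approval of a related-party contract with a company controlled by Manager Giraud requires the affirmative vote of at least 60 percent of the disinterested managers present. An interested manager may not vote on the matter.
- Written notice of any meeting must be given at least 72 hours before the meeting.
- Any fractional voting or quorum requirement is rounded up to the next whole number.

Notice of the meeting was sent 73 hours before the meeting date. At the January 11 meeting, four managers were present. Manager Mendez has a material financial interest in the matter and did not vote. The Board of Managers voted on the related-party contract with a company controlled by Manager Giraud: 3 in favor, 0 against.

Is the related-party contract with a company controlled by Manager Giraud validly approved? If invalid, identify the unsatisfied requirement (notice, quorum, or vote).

Invalid — quorum requirement not satisfied.

Notice: 73 hours given; 72 required (73 ≥ 72). Satisfied.
Quorum: 4 present (interested managers count toward quorum); quorum is 6. Not satisfied.
Vote: the related-party contract with a company controlled by Manager Giraud requires three-fifths of the disinterested managers present (4 − 1 = 3). 3/5 of 3 = 1.80, rounded up to 2, so 2 affirmative votes are needed; 3 voted in favor. Satisfied. (Moot — without a quorum no business can be validly transacted.)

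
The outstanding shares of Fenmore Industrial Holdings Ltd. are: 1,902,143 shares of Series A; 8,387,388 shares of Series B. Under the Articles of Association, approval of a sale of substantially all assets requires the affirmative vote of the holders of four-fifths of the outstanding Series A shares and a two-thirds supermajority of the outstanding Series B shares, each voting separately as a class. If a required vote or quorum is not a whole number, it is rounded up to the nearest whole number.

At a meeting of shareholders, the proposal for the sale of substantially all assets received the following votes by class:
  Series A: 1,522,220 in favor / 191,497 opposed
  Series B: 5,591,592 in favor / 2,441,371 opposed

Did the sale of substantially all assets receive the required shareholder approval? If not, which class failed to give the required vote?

Series A: 4/5 of 1902143 = 1521714.40, rounded up to 1521715; 1,521,715 required, 1,522,220 in favor — approved.
Series B: 2/3 of 8387388 = 5591592; 5,591,592 required, 5,591,592 in favor — approved.

Approved — every class gave the required vote.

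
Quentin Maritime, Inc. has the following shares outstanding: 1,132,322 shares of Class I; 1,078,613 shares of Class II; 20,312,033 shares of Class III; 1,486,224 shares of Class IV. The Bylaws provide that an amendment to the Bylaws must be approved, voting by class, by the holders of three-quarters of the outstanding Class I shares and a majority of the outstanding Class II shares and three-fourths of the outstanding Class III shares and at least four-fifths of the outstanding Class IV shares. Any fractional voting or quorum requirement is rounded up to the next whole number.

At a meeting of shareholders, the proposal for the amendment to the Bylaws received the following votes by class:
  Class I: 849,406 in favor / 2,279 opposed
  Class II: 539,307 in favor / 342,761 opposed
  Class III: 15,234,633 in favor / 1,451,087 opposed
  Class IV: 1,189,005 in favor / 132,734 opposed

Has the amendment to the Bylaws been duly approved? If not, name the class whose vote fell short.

Approved — every class gave the required vote.

Class I: 3/4 of 1132322 = 849241.50, rounded up to 849242; 849,242 required, 849,406 in favor — approved.
Class II: a majority of 1078613 is 539307; 539,307 required, 539,307 in favor — approved.
Class III: 3/4 of 20312033 = 15234024.75, rounded up to 15234025; 15,234,025 required, 15,234,633 in favor — approved.
Class IV: 4/5 of 1486224 = 1188979.20, rounded up to 1188980; 1,188,980 required, 1,189,005 in favor — approved.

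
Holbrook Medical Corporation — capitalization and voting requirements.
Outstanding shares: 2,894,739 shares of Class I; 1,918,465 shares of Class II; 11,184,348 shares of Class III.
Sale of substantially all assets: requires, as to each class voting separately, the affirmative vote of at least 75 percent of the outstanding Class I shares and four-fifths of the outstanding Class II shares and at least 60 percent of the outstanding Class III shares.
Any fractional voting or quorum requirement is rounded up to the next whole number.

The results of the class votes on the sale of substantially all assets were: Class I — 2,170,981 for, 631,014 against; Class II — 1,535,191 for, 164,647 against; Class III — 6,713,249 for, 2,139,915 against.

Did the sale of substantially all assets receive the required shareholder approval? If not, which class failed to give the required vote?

Not approved — the Class I shares did not give the required vote.

Class I: 3/4 of 2894739 = 2171054.25, rounded up to 2171055; 2,171,055 required, 2,170,981 in favor — not approved.
Class II: 4/5 of 1918465 = 1534772; 1,534,772 required, 1,535,191 in favor — approved.
Class III: 3/5 of 11184348 = 6710608.80, rounded up to 6710609; 6,710,609 required, 6,713,249 in favor — approved.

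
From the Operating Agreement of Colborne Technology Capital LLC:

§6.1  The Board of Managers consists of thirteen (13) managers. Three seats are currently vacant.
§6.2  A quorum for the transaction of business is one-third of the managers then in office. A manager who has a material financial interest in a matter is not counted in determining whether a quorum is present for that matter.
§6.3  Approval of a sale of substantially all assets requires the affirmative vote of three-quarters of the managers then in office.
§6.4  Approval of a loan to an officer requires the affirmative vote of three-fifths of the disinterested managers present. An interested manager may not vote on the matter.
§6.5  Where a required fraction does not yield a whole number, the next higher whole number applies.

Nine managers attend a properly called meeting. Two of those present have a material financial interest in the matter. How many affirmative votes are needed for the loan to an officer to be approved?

The loan to an officer requires three-fifths of the disinterested managers present (9 − 2 = 7).
3/5 of 7 = 4.20, rounded up to 5.

5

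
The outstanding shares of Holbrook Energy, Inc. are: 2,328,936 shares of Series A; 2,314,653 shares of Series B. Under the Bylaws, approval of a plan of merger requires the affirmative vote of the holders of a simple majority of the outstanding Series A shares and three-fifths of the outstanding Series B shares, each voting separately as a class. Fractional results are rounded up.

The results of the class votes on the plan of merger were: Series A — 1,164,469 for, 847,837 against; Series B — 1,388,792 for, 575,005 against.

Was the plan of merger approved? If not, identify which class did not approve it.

Series A: a majority of 2328936 is 1164469; 1,164,469 required, 1,164,469 in favor — approved.
Series B: 3/5 of 2314653 = 1388791.80, rounded up to 1388792; 1,388,792 required, 1,388,792 in favor — approved.

Approved — every class gave the required vote.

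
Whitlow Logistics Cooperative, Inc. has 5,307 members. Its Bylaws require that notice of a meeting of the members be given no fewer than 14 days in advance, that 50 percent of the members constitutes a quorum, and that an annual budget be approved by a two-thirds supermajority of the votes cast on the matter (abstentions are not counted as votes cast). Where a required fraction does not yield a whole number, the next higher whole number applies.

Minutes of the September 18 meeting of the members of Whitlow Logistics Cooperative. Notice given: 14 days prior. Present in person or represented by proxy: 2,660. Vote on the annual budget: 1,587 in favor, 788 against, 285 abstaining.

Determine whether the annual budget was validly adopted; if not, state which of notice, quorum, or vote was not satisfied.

Valid — all requirements satisfied.

Notice: 14 days given; 14 required. Satisfied.
Quorum: 50% of 5,307 = 2,653.50, rounded up to 2,654; 2,660 present. Satisfied.
Vote: requires two-thirds of the votes cast (2,660 − 285 abstaining = 2,375); 2/3 of 2375 = 1583.33, rounded up to 1584, so 1,584 needed; 1,587 in favor. Satisfied.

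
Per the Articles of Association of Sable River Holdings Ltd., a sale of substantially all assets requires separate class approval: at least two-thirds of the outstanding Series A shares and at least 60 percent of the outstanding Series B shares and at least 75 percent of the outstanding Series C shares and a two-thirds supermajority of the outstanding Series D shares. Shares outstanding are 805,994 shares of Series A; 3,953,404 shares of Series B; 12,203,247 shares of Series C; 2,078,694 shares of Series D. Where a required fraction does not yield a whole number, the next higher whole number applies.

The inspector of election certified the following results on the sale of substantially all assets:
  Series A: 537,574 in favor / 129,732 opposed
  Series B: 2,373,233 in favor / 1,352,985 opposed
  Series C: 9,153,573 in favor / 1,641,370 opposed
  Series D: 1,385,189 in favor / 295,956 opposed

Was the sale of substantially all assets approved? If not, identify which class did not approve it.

Series A: 2/3 of 805994 = 537329.33, rounded up to 537330; 537,330 required, 537,574 in favor — approved.
Series B: 3/5 of 3953404 = 2372042.40, rounded up to 2372043; 2,372,043 required, 2,373,233 in favor — approved.
Series C: 3/4 of 12203247 = 9152435.25, rounded up to 9152436; 9,152,436 required, 9,153,573 in favor — approved.
Series D: 2/3 of 2078694 = 1385796; 1,385,796 required, 1,385,189 in favor — not approved.

Not approved — the Series D shares did not give the required vote.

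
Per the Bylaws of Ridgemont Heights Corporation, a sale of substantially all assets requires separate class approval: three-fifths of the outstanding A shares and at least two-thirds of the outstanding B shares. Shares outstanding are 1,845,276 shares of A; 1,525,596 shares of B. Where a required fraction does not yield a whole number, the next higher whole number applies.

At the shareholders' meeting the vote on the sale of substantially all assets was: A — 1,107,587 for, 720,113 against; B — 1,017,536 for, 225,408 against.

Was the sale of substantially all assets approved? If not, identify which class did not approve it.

A: 3/5 of 1845276 = 1107165.60, rounded up to 1107166; 1,107,166 required, 1,107,587 in favor — approved.
B: 2/3 of 1525596 = 1017064; 1,017,064 required, 1,017,536 in favor — approved.

Approved — every class gave the required vote.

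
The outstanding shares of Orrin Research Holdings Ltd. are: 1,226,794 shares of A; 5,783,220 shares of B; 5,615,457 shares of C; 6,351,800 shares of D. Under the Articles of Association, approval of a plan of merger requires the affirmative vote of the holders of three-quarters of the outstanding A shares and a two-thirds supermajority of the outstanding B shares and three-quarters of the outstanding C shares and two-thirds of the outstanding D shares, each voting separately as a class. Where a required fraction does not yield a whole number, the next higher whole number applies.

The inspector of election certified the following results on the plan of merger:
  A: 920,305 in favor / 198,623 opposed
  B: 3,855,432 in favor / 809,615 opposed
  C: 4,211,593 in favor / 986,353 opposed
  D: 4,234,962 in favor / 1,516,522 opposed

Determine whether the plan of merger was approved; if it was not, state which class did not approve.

Not approved — the B shares did not give the required vote.

A: 3/4 of 1226794 = 920095.50, rounded up to 920096; 920,096 required, 920,305 in favor — approved.
B: 2/3 of 5783220 = 3855480; 3,855,480 required, 3,855,432 in favor — not approved.
C: 3/4 of 5615457 = 4211592.75, rounded up to 4211593; 4,211,593 required, 4,211,593 in favor — approved.
D: 2/3 of 6351800 = 4234533.33, rounded up to 4234534; 4,234,534 required, 4,234,962 in favor — approved.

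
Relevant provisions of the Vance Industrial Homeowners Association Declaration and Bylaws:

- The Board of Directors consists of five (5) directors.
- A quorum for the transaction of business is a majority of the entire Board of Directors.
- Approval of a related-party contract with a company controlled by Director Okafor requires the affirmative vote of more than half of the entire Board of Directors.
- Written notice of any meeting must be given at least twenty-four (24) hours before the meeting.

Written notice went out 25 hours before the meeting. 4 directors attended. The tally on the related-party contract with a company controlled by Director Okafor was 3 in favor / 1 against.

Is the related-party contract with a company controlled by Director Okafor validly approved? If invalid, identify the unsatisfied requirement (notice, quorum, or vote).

Valid — all requirements satisfied.

Notice: 25 hours given; 24 required (25 ≥ 24). Satisfied.
Quorum: 4 present; quorum is 3. Satisfied.
Vote: the related-party contract with a company controlled by Director Okafor requires a majority of the entire Board of Directors (5). A majority of 5 is 3, so 3 affirmative votes are needed; 3 voted in favor. Satisfied.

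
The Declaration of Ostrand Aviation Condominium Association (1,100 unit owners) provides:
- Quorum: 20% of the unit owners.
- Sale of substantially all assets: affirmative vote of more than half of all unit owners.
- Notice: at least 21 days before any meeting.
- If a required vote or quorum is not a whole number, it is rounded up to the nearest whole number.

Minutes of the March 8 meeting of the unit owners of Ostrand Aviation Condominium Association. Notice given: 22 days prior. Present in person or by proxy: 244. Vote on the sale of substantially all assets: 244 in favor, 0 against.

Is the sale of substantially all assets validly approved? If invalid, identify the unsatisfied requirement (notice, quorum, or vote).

Invalid — vote requirement not satisfied.

Notice: 22 days given; 21 required. Satisfied.
Quorum: 20% of 1,100 = 220; 244 present. Satisfied.
Vote: requires a majority of all unit owners (1,100); a majority of 1100 is 551, so 551 needed; 244 in favor. Not satisfied.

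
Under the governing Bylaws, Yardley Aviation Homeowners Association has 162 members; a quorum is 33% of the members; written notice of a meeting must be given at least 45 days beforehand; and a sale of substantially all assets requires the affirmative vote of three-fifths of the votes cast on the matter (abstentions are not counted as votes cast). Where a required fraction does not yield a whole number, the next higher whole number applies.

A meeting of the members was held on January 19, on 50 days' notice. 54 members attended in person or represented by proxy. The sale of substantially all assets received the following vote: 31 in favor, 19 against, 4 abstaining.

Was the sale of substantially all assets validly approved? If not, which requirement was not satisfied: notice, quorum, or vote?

Notice: 50 days given; 45 required. Satisfied.
Quorum: 33% of 162 = 53.46, rounded up to 54; 54 present. Satisfied.
Vote: requires three-fifths of the votes cast (54 − 4 abstaining = 50); 3/5 of 50 = 30, so 30 needed; 31 in favor. Satisfied.

Valid — all requirements satisfied.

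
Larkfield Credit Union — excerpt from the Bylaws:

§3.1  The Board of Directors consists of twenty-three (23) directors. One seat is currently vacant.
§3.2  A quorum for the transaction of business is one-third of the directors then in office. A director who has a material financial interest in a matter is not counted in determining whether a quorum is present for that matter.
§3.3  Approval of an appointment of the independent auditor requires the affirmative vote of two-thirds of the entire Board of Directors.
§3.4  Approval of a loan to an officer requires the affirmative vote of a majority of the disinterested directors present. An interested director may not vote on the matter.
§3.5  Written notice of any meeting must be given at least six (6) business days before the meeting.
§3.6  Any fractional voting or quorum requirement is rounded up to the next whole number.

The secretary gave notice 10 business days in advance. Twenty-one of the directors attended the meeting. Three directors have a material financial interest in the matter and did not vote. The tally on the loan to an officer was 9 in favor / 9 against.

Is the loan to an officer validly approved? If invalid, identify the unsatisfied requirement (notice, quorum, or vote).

Invalid — vote requirement not satisfied.

Notice: 10 business days given; 6 required (10 ≥ 6). Satisfied.
Quorum: 21 present, but the 3 interested directors do not count, leaving 18. Quorum is 8. Satisfied.
Vote: the loan to an officer requires a majority of the disinterested directors present (21 − 3 = 18). A majority of 18 is 10, so 10 affirmative votes are needed; 9 voted in favor. Not satisfied.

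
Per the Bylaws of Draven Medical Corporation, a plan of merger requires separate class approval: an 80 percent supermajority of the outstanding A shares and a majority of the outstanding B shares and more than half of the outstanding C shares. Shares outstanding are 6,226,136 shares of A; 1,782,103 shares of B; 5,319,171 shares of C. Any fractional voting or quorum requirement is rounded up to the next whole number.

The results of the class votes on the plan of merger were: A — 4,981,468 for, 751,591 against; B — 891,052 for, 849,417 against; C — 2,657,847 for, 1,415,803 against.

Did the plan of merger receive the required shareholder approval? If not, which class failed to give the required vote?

Not approved — the C shares did not give the required vote.

A: 4/5 of 6226136 = 4980908.80, rounded up to 4980909; 4,980,909 required, 4,981,468 in favor — approved.
B: a majority of 1782103 is 891052; 891,052 required, 891,052 in favor — approved.
C: a majority of 5319171 is 2659586; 2,659,586 required, 2,657,847 in favor — not approved.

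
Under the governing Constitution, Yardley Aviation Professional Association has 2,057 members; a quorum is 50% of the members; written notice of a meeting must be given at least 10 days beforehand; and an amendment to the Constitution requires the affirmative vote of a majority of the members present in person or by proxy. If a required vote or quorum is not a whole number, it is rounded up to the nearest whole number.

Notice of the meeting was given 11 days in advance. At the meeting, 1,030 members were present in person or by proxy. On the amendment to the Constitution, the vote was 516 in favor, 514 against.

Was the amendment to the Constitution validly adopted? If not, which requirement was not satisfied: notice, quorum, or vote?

Notice: 11 days given; 10 required. Satisfied.
Quorum: 50% of 2,057 = 1,028.50, rounded up to 1,029; 1,030 present. Satisfied.
Vote: requires a majority of those present (1,030); a majority of 1030 is 516, so 516 needed; 516 in favor. Satisfied.

Valid — all requirements satisfied.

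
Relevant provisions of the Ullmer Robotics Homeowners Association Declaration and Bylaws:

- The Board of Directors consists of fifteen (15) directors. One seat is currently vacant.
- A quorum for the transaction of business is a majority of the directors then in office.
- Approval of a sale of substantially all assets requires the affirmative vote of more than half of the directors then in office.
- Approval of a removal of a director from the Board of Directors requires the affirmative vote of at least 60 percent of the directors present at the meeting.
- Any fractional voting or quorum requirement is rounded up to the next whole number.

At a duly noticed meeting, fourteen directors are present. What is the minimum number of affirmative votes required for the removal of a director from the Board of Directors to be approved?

9

The removal of a director from the Board of Directors requires three-fifths of the directors present (14).
3/5 of 14 = 8.40, rounded up to 9.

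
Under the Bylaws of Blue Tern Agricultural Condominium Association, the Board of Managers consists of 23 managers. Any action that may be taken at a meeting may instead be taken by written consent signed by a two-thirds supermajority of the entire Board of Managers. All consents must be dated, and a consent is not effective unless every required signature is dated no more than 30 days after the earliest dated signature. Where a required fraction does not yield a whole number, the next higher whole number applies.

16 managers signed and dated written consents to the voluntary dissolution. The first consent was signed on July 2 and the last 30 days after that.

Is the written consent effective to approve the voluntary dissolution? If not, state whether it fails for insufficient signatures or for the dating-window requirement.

Effective — both the signature and dating-window requirements are satisfied.

Signatures required: a two-thirds supermajority of 23 — 2/3 of 23 = 15.33, rounded up to 16, so 16 needed; 16 signed. Sufficient.
Dating window: the latest signature is 30 days after the earliest; the limit is 30 days. Within the window.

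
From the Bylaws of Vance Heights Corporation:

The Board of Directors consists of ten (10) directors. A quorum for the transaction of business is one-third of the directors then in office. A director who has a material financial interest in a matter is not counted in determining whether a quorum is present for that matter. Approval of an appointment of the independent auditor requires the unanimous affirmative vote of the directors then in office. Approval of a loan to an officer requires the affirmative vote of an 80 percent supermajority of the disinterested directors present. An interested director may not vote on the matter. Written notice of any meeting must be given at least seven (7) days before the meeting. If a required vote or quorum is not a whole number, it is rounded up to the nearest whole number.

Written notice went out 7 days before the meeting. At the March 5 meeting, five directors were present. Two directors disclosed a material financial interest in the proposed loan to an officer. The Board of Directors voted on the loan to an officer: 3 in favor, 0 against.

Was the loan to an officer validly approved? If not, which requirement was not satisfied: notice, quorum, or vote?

Invalid — quorum requirement not satisfied.

Notice: 7 days given; 7 required (7 ≥ 7). Satisfied.
Quorum: 5 present, but the 2 interested directors do not count, leaving 3. Quorum is 4. Not satisfied.
Vote: the loan to an officer requires four-fifths of the disinterested directors present (5 − 2 = 3). 4/5 of 3 = 2.40, rounded up to 3, so 3 affirmative votes are needed; 3 voted in favor. Satisfied. (Moot — without a quorum no business can be validly transacted.)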